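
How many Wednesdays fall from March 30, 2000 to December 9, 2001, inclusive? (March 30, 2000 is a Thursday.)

88

March 30, 2000 is a Thursday; the first Wednesday on or after it is April 5, 2000 (6 days later).
From April 5, 2000 to December 9, 2001: 270 + 343 = 613 days (rest of 2000, to December 9, 2001 in 2001).
613 ÷ 7 = 87 full weeks with remainder 4, so 87 more Wednesdays after the first → 88.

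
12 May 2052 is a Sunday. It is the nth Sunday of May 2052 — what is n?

Day 12 falls in week ⌈12/7⌉ of the month.
Days 1–7 hold the 1st Sunday, 8–14 the 2nd, 15–21 the 3rd, 22–28 the 4th, 29–31 the 5th.
12 is in the range for the 2nd.

2nd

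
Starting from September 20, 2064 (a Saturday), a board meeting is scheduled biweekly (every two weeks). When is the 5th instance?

The 5th occurrence is 4 intervals after the first: 4 × 14 = 56 days after September 20, 2064.
September has 30 days — 10 days to the end of September leaves 46.
October has 31 days (15 left).
15 days into November → November 15, 2064.

November 15, 2064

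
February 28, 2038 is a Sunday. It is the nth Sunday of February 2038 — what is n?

Day 28 falls in week ⌈28/7⌉ of the month.
Days 1–7 hold the 1st Sunday, 8–14 the 2nd, 15–21 the 3rd, 22–28 the 4th, 29–31 the 5th.
28 is in the range for the 4th.

4th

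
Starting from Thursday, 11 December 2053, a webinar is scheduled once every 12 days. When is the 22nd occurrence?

The 22nd occurrence is 21 intervals after the first: 21 × 12 = 252 days after 11 December 2053.
December has 31 days — 20 days to the end of December leaves 232.
January has 31 days (201 left).
February has 28 days (173 left).
March has 31 days (142 left).
April has 30 days (112 left).
May has 31 days (81 left).
June has 30 days (51 left).
July has 31 days (20 left).
20 days into August → 20 August 2054.

20 August 2054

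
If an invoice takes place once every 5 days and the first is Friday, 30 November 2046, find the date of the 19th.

28 February 2047

The 19th occurrence is 18 intervals after the first: 18 × 5 = 90 days after 30 November 2046.
November has 30 days — 0 days to the end of November leaves 90.
December has 31 days (59 left).
January has 31 days (28 left).
28 days into February → 28 February 2047.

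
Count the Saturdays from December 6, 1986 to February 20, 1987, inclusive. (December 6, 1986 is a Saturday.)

December 6, 1986 is a Saturday; the first Saturday on or after it is December 6, 1986.
From December 6, 1986 to February 20, 1987: 25 + 31 + 20 = 76 days (rest of December, January, February).
76 ÷ 7 = 10 full weeks with remainder 6, so 10 more Saturdays after the first → 11.

11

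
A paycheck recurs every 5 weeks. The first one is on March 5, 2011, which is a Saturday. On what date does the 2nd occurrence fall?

April 9, 2011

The 2nd occurrence is 1 interval after the first: 1 × 35 = 35 days after March 5, 2011.
March has 31 days — 26 days to the end of March leaves 9.
9 days into April → April 9, 2011.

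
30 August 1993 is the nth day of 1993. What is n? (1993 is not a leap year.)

242

Days in months before August: 31 + 28 + 31 + 30 + 31 + 30 + 31 = 212.
Plus 30 days into August → day 242.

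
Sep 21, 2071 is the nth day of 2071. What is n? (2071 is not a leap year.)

Days in months before Sep: 31 + 28 + 31 + 30 + 31 + 30 + 31 + 31 = 243.
Plus 21 days into Sep → day 264.

264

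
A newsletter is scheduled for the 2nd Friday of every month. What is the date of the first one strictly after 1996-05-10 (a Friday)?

May 1996 starts on a Wednesday; its first Friday is the 3rd, so the 2nd Friday is the 10th — 1996-05-10.
That is not after 1996-05-10, so look at June 1996.
June 1996 starts on a Saturday; its first Friday is the 7th, so the 2nd Friday is the 14th — 1996-06-14.

1996-06-14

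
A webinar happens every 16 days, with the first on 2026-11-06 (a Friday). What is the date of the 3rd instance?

The 3rd occurrence is 2 intervals after the first: 2 × 16 = 32 days after 2026-11-06.
November has 30 days — 24 days to the end of November leaves 8.
8 days into December → 2026-12-08.

2026-12-08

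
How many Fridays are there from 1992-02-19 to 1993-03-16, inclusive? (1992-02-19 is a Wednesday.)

1992-02-19 is a Wednesday; the first Friday on or after it is 1992-02-21 (2 days later).
From 1992-02-21 to 1993-03-16: 314 + 75 = 389 days (rest of 1992, to 1993-03-16 in 1993).
389 ÷ 7 = 55 full weeks with remainder 4, so 55 more Fridays after the first → 56.

56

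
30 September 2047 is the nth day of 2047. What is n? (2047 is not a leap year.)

273

Days in months before September: 31 + 28 + 31 + 30 + 31 + 30 + 31 + 31 = 243.
Plus 30 days into September → day 273.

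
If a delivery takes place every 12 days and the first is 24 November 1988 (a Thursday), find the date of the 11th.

The 11th occurrence is 10 intervals after the first: 10 × 12 = 120 days after 24 November 1988.
November has 30 days — 6 days to the end of November leaves 114.
December has 31 days (83 left).
January has 31 days (52 left).
February has 28 days (24 left).
24 days into March → 24 March 1989.

24 March 1989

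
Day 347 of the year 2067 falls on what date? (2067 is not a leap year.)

January has 31 days (347 − 31 = 316 remain).
February has 28 days (316 − 28 = 288 remain).
March has 31 days (288 − 31 = 257 remain).
April has 30 days (257 − 30 = 227 remain).
May has 31 days (227 − 31 = 196 remain).
June has 30 days (196 − 30 = 166 remain).
July has 31 days (166 − 31 = 135 remain).
August has 31 days (135 − 31 = 104 remain).
September has 30 days (104 − 30 = 74 remain).
October has 31 days (74 − 31 = 43 remain).
November has 30 days (43 − 30 = 13 remain).
13 into December → December 13.

2067-12-13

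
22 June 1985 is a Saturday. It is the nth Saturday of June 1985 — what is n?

4th

Day 22 falls in week ⌈22/7⌉ of the month.
Days 1–7 hold the 1st Saturday, 8–14 the 2nd, 15–21 the 3rd, 22–28 the 4th, 29–31 the 5th.
22 is in the range for the 4th.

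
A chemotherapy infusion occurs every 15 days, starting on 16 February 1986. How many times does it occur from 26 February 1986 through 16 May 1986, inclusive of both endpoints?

Occurrences land 15·i days after 16 February 1986 for i = 0, 1, 2, …
26 February 1986 is 10 days after the start; 10 ÷ 15 = 0 remainder 10; since the remainder is 10, round up to i = 1. First occurrence in the window: #2 on 3 March 1986 (1×15 = 15 days in).
16 May 1986 is 89 days after the start; 89 ÷ 15 = 5 remainder 14. Last occurrence in the window: #6 on 2 May 1986.
Occurrences #2 through #6: 5 in total.

5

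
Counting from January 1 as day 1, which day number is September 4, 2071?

247

Days in months before September: 31 + 28 + 31 + 30 + 31 + 30 + 31 + 31 = 243.
Plus 4 days into September → day 247.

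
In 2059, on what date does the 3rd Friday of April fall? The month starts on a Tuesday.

April 2059 begins on a Tuesday, so the first Friday is April 4 (3 days later).
The 3rd Friday is 2 weeks later: 4 + 14 = 18.

2059-04-18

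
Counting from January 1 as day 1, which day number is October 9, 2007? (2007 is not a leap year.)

Days in months before October: 31 + 28 + 31 + 30 + 31 + 30 + 31 + 31 + 30 = 273.
Plus 9 days into October → day 282.

282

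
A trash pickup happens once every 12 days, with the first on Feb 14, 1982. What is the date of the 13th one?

Jul 8, 1982

The 13th occurrence is 12 intervals after the first: 12 × 12 = 144 days after Feb 14, 1982.
Feb has 28 days — 14 days to the end of Feb leaves 130.
Mar has 31 days (99 left).
Apr has 30 days (69 left).
May has 31 days (38 left).
Jun has 30 days (8 left).
8 days into Jul → Jul 8, 1982.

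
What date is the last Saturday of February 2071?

February 28, 2071

February 2071 begins on a Sunday, so the first Saturday is February 7 (6 days later).
February 2071 has 28 days. Adding weeks: 7, 14, 21, 28 — the last one ≤ 28 is the 28th.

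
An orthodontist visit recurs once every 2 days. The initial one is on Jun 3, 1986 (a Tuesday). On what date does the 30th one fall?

The 30th occurrence is 29 intervals after the first: 29 × 2 = 58 days after Jun 3, 1986.
Jun has 30 days — 27 days to the end of Jun leaves 31.
31 days into Jul → Jul 31, 1986.

Jul 31, 1986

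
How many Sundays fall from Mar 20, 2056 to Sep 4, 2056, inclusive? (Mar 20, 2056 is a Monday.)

Mar 20, 2056 is a Monday; the first Sunday on or after it is Mar 26, 2056 (6 days later).
From Mar 26, 2056 to Sep 4, 2056: 5 + 30 + 31 + 30 + 31 + 31 + 4 = 162 days (rest of Mar, Apr, May, Jun, Jul, Aug, Sep).
162 ÷ 7 = 23 full weeks with remainder 1, so 23 more Sundays after the first → 24.

24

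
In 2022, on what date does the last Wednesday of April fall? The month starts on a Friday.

27 April 2022

April 2022 begins on a Friday, so the first Wednesday is April 6 (5 days later).
April 2022 has 30 days. Adding weeks: 6, 13, 20, 27 — the last one ≤ 30 is the 27th.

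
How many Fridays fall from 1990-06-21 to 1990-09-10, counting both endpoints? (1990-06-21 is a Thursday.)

1990-06-21 is a Thursday; the first Friday on or after it is 1990-06-22 (1 day later).
From 1990-06-22 to 1990-09-10: 8 + 31 + 31 + 10 = 80 days (rest of June, July, August, September).
80 ÷ 7 = 11 full weeks with remainder 3, so 11 more Fridays after the first → 12.

12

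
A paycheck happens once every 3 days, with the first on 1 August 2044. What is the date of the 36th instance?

14 November 2044

The 36th occurrence is 35 intervals after the first: 35 × 3 = 105 days after 1 August 2044.
August has 31 days — 30 days to the end of August leaves 75.
September has 30 days (45 left).
October has 31 days (14 left).
14 days into November → 14 November 2044.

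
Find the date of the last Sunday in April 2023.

The first Sunday of April 2023 is April 2.
April 2023 has 30 days. Adding weeks: 2, 9, 16, 23, 30 — the last one ≤ 30 is the 30th.

2023-04-30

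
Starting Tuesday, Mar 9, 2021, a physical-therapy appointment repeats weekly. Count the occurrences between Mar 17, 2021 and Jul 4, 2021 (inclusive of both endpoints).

Occurrences land 7·i days after Mar 9, 2021 for i = 0, 1, 2, …
Mar 17, 2021 is 8 days after the start; 8 ÷ 7 = 1 remainder 1; since the remainder is 1, round up to i = 2. First occurrence in the window: #3 on Mar 23, 2021 (2×7 = 14 days in).
Jul 4, 2021 is 117 days after the start; 117 ÷ 7 = 16 remainder 5. Last occurrence in the window: #17 on Jun 29, 2021.
Occurrences #3 through #17: 15 in total.

15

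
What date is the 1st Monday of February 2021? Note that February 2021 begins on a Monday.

February 2021 begins on a Monday, so the first Monday is February 1.

1 February 2021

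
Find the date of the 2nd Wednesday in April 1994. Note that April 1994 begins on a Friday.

April 1994 begins on a Friday, so the first Wednesday is April 6 (5 days later).
The 2nd Wednesday is 1 weeks later: 6 + 7 = 13.

April 13, 1994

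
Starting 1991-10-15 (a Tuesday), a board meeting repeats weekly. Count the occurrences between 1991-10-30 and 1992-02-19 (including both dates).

16

Occurrences land 7·i days after 1991-10-15 for i = 0, 1, 2, …
1991-10-30 is 15 days after the start; 15 ÷ 7 = 2 remainder 1; since the remainder is 1, round up to i = 3. First occurrence in the window: #4 on 1991-11-05 (3×7 = 21 days in).
1992-02-19 is 127 days after the start; 127 ÷ 7 = 18 remainder 1. Last occurrence in the window: #19 on 1992-02-18.
Occurrences #4 through #19: 16 in total.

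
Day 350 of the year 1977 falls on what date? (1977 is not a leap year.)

Dec 16, 1977

Jan has 31 days (350 − 31 = 319 remain).
Feb has 28 days (319 − 28 = 291 remain).
Mar has 31 days (291 − 31 = 260 remain).
Apr has 30 days (260 − 30 = 230 remain).
May has 31 days (230 − 31 = 199 remain).
Jun has 30 days (199 − 30 = 169 remain).
Jul has 31 days (169 − 31 = 138 remain).
Aug has 31 days (138 − 31 = 107 remain).
Sep has 30 days (107 − 30 = 77 remain).
Oct has 31 days (77 − 31 = 46 remain).
Nov has 30 days (46 − 30 = 16 remain).
16 into Dec → Dec 16.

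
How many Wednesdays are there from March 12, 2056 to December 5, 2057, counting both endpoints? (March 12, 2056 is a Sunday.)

March 12, 2056 is a Sunday; the first Wednesday on or after it is March 15, 2056 (3 days later).
From March 15, 2056 to December 5, 2057: 291 + 339 = 630 days (rest of 2056, to December 5, 2057 in 2057).
630 ÷ 7 = 90 full weeks with remainder 0, so 90 more Wednesdays after the first → 91.

91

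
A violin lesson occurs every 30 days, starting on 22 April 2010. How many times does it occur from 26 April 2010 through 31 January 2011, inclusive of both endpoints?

Occurrences land 30·i days after 22 April 2010 for i = 0, 1, 2, …
26 April 2010 is 4 days after the start; 4 ÷ 30 = 0 remainder 4; since the remainder is 4, round up to i = 1. First occurrence in the window: #2 on 22 May 2010 (1×30 = 30 days in).
31 January 2011 is 284 days after the start; 284 ÷ 30 = 9 remainder 14. Last occurrence in the window: #10 on 17 January 2011.
Occurrences #2 through #10: 9 in total.

9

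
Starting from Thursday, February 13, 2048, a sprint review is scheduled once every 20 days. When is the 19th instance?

The 19th occurrence is 18 intervals after the first: 18 × 20 = 360 days after February 13, 2048.
February has 29 days — 16 days to the end of February leaves 344.
March has 31 days (313 left).
April has 30 days (283 left).
May has 31 days (252 left).
June has 30 days (222 left).
July has 31 days (191 left).
August has 31 days (160 left).
September has 30 days (130 left).
October has 31 days (99 left).
November has 30 days (69 left).
December has 31 days (38 left).
January has 31 days (7 left).
7 days into February → February 7, 2049.

February 7, 2049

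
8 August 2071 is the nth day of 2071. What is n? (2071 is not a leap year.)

Days in months before August: 31 + 28 + 31 + 30 + 31 + 30 + 31 = 212.
Plus 8 days into August → day 220.

220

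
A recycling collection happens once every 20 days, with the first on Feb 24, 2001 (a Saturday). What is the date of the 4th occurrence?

The 4th occurrence is 3 intervals after the first: 3 × 20 = 60 days after Feb 24, 2001.
Feb has 28 days — 4 days to the end of Feb leaves 56.
Mar has 31 days (25 left).
25 days into Apr → Apr 25, 2001.

Apr 25, 2001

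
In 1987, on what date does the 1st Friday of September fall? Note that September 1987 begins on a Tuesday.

September 1987 begins on a Tuesday, so the first Friday is September 4 (3 days later).

September 4, 1987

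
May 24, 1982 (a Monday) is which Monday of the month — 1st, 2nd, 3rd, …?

4th

Day 24 falls in week ⌈24/7⌉ of the month.
Days 1–7 hold the 1st Monday, 8–14 the 2nd, 15–21 the 3rd, 22–28 the 4th, 29–31 the 5th.
24 is in the range for the 4th.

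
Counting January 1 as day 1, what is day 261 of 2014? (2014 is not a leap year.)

Sep 18, 2014

Jan has 31 days (261 − 31 = 230 remain).
Feb has 28 days (230 − 28 = 202 remain).
Mar has 31 days (202 − 31 = 171 remain).
Apr has 30 days (171 − 30 = 141 remain).
May has 31 days (141 − 31 = 110 remain).
Jun has 30 days (110 − 30 = 80 remain).
Jul has 31 days (80 − 31 = 49 remain).
Aug has 31 days (49 − 31 = 18 remain).
18 into Sep → Sep 18.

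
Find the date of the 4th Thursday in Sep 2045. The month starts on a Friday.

Sep 28, 2045

Sep 2045 begins on a Friday, so the first Thursday is Sep 7 (6 days later).
The 4th Thursday is 3 weeks later: 7 + 21 = 28.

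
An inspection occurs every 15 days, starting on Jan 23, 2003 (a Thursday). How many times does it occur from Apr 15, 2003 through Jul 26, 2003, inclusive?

Occurrences land 15·i days after Jan 23, 2003 for i = 0, 1, 2, …
Apr 15, 2003 is 82 days after the start; 82 ÷ 15 = 5 remainder 7; since the remainder is 7, round up to i = 6. First occurrence in the window: #7 on Apr 23, 2003 (6×15 = 90 days in).
Jul 26, 2003 is 184 days after the start; 184 ÷ 15 = 12 remainder 4. Last occurrence in the window: #13 on Jul 22, 2003.
Occurrences #7 through #13: 7 in total.

7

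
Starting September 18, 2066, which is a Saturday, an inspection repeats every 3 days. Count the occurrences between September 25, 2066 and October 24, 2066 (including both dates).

Occurrences land 3·i days after September 18, 2066 for i = 0, 1, 2, …
September 25, 2066 is 7 days after the start; 7 ÷ 3 = 2 remainder 1; since the remainder is 1, round up to i = 3. First occurrence in the window: #4 on September 27, 2066 (3×3 = 9 days in).
October 24, 2066 is 36 days after the start; 36 ÷ 3 = 12 remainder 0. Last occurrence in the window: #13 on October 24, 2066.
Occurrences #4 through #13: 10 in total.

10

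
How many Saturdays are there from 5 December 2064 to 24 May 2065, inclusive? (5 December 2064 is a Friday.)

5 December 2064 is a Friday; the first Saturday on or after it is 6 December 2064 (1 day later).
From 6 December 2064 to 24 May 2065: 25 + 31 + 28 + 31 + 30 + 24 = 169 days (rest of December, January, February, March, April, May).
169 ÷ 7 = 24 full weeks with remainder 1, so 24 more Saturdays after the first → 25.

25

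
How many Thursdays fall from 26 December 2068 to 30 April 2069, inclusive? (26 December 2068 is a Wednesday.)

18

26 December 2068 is a Wednesday; the first Thursday on or after it is 27 December 2068 (1 day later).
From 27 December 2068 to 30 April 2069: 4 + 31 + 28 + 31 + 30 = 124 days (rest of December, January, February, March, April).
124 ÷ 7 = 17 full weeks with remainder 5, so 17 more Thursdays after the first → 18.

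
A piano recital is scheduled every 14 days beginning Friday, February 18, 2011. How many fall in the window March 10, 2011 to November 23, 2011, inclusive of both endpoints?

18

Occurrences land 14·i days after February 18, 2011 for i = 0, 1, 2, …
March 10, 2011 is 20 days after the start; 20 ÷ 14 = 1 remainder 6; since the remainder is 6, round up to i = 2. First occurrence in the window: #3 on March 18, 2011 (2×14 = 28 days in).
November 23, 2011 is 278 days after the start; 278 ÷ 14 = 19 remainder 12. Last occurrence in the window: #20 on November 11, 2011.
Occurrences #3 through #20: 18 in total.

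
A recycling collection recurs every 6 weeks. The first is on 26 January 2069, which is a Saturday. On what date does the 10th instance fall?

The 10th occurrence is 9 intervals after the first: 9 × 42 = 378 days after 26 January 2069.
January has 31 days — 5 days to the end of January leaves 373.
February has 28 days (345 left).
March has 31 days (314 left).
April has 30 days (284 left).
May has 31 days (253 left).
June has 30 days (223 left).
July has 31 days (192 left).
August has 31 days (161 left).
September has 30 days (131 left).
October has 31 days (100 left).
November has 30 days (70 left).
December has 31 days (39 left).
January has 31 days (8 left).
8 days into February → 8 February 2070.

8 February 2070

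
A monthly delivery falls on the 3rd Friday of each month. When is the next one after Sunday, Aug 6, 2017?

Aug 2017 starts on a Tuesday; its first Friday is the 4th, so the 3rd Friday is the 18th — Aug 18, 2017.
Aug 18, 2017 is after Aug 6, 2017, so that is the next one.

Aug 18, 2017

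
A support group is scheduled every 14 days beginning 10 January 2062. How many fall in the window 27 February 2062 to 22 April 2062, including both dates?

Occurrences land 14·i days after 10 January 2062 for i = 0, 1, 2, …
27 February 2062 is 48 days after the start; 48 ÷ 14 = 3 remainder 6; since the remainder is 6, round up to i = 4. First occurrence in the window: #5 on 7 March 2062 (4×14 = 56 days in).
22 April 2062 is 102 days after the start; 102 ÷ 14 = 7 remainder 4. Last occurrence in the window: #8 on 18 April 2062.
Occurrences #5 through #8: 4 in total.

4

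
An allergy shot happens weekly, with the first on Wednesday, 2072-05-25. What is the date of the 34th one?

The 34th occurrence is 33 intervals after the first: 33 × 7 = 231 days after 2072-05-25.
May has 31 days — 6 days to the end of May leaves 225.
June has 30 days (195 left).
July has 31 days (164 left).
August has 31 days (133 left).
September has 30 days (103 left).
October has 31 days (72 left).
November has 30 days (42 left).
December has 31 days (11 left).
11 days into January → 2073-01-11.

2073-01-11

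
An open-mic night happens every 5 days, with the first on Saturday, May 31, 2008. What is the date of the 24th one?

The 24th occurrence is 23 intervals after the first: 23 × 5 = 115 days after May 31, 2008.
May has 31 days — 0 days to the end of May leaves 115.
June has 30 days (85 left).
July has 31 days (54 left).
August has 31 days (23 left).
23 days into September → September 23, 2008.

September 23, 2008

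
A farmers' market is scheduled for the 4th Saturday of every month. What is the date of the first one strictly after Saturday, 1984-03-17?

1984-03-24

March 1984 starts on a Thursday; its first Saturday is the 3rd, so the 4th Saturday is the 24th — 1984-03-24.
1984-03-24 is after 1984-03-17, so that is the next one.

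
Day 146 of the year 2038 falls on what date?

Jan has 31 days (146 − 31 = 115 remain).
Feb has 28 days (115 − 28 = 87 remain).
Mar has 31 days (87 − 31 = 56 remain).
Apr has 30 days (56 − 30 = 26 remain).
26 into May → May 26.

May 26, 2038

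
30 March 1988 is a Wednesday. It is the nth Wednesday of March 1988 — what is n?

5th

Day 30 falls in week ⌈30/7⌉ of the month.
Days 1–7 hold the 1st Wednesday, 8–14 the 2nd, 15–21 the 3rd, 22–28 the 4th, 29–31 the 5th.
30 is in the range for the 5th.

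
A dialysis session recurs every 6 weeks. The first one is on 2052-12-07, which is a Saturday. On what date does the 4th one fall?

The 4th occurrence is 3 intervals after the first: 3 × 42 = 126 days after 2052-12-07.
December has 31 days — 24 days to the end of December leaves 102.
January has 31 days (71 left).
February has 28 days (43 left).
March has 31 days (12 left).
12 days into April → 2053-04-12.

2053-04-12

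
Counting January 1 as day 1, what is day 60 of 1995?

January has 31 days (60 − 31 = 29 remain).
February has 28 days (29 − 28 = 1 remain).
1 into March → March 1.

1 March 1995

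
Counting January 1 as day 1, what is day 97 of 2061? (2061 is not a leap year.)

Apr 7, 2061

Jan has 31 days (97 − 31 = 66 remain).
Feb has 28 days (66 − 28 = 38 remain).
Mar has 31 days (38 − 31 = 7 remain).
7 into Apr → Apr 7.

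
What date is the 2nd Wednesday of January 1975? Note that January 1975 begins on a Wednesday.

January 1975 begins on a Wednesday, so the first Wednesday is January 1.
The 2nd Wednesday is 1 weeks later: 1 + 7 = 8.

1975-01-08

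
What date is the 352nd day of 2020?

January has 31 days (352 − 31 = 321 remain).
February has 29 days (321 − 29 = 292 remain).
March has 31 days (292 − 31 = 261 remain).
April has 30 days (261 − 30 = 231 remain).
May has 31 days (231 − 31 = 200 remain).
June has 30 days (200 − 30 = 170 remain).
July has 31 days (170 − 31 = 139 remain).
August has 31 days (139 − 31 = 108 remain).
September has 30 days (108 − 30 = 78 remain).
October has 31 days (78 − 31 = 47 remain).
November has 30 days (47 − 30 = 17 remain).
17 into December → December 17.

2020-12-17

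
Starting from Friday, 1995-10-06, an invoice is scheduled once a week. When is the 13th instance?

1995-12-29

The 13th occurrence is 12 intervals after the first: 12 × 7 = 84 days after 1995-10-06.
October has 31 days — 25 days to the end of October leaves 59.
November has 30 days (29 left).
29 days into December → 1995-12-29.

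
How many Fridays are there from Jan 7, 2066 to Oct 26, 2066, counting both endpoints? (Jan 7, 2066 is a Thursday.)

Jan 7, 2066 is a Thursday; the first Friday on or after it is Jan 8, 2066 (1 day later).
From Jan 8, 2066 to Oct 26, 2066: 23 + 28 + 31 + 30 + 31 + 30 + 31 + 31 + 30 + 26 = 291 days (rest of Jan, Feb, Mar, Apr, May, Jun, Jul, Aug, Sep, Oct).
291 ÷ 7 = 41 full weeks with remainder 4, so 41 more Fridays after the first → 42.

42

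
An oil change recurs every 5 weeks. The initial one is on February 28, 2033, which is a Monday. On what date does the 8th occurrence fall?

October 31, 2033

The 8th occurrence is 7 intervals after the first: 7 × 35 = 245 days after February 28, 2033.
February has 28 days — 0 days to the end of February leaves 245.
March has 31 days (214 left).
April has 30 days (184 left).
May has 31 days (153 left).
June has 30 days (123 left).
July has 31 days (92 left).
August has 31 days (61 left).
September has 30 days (31 left).
31 days into October → October 31, 2033.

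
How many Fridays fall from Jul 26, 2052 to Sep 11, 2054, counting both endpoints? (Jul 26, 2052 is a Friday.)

112

Jul 26, 2052 is a Friday; the first Friday on or after it is Jul 26, 2052.
From Jul 26, 2052 to Sep 11, 2054: 158 + 365 + 254 = 777 days (rest of 2052, 2053, to Sep 11, 2054 in 2054).
777 ÷ 7 = 111 full weeks with remainder 0, so 111 more Fridays after the first → 112.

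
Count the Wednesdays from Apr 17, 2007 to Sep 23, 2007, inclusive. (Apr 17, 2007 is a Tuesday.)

Apr 17, 2007 is a Tuesday; the first Wednesday on or after it is Apr 18, 2007 (1 day later).
From Apr 18, 2007 to Sep 23, 2007: 12 + 31 + 30 + 31 + 31 + 23 = 158 days (rest of Apr, May, Jun, Jul, Aug, Sep).
158 ÷ 7 = 22 full weeks with remainder 4, so 22 more Wednesdays after the first → 23.

23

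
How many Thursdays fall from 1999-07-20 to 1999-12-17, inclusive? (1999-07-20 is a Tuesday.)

22

1999-07-20 is a Tuesday; the first Thursday on or after it is 1999-07-22 (2 days later).
From 1999-07-22 to 1999-12-17: 9 + 31 + 30 + 31 + 30 + 17 = 148 days (rest of July, August, September, October, November, December).
148 ÷ 7 = 21 full weeks with remainder 1, so 21 more Thursdays after the first → 22.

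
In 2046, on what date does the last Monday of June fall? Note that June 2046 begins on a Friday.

June 25, 2046

June 2046 begins on a Friday, so the first Monday is June 4 (3 days later).
June 2046 has 30 days. Adding weeks: 4, 11, 18, 25 — the last one ≤ 30 is the 25th.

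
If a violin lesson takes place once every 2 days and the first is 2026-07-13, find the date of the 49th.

2026-10-17

The 49th occurrence is 48 intervals after the first: 48 × 2 = 96 days after 2026-07-13.
July has 31 days — 18 days to the end of July leaves 78.
August has 31 days (47 left).
September has 30 days (17 left).
17 days into October → 2026-10-17.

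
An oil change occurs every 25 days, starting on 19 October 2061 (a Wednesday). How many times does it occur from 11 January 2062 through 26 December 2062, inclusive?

Occurrences land 25·i days after 19 October 2061 for i = 0, 1, 2, …
11 January 2062 is 84 days after the start; 84 ÷ 25 = 3 remainder 9; since the remainder is 9, round up to i = 4. First occurrence in the window: #5 on 27 January 2062 (4×25 = 100 days in).
26 December 2062 is 433 days after the start; 433 ÷ 25 = 17 remainder 8. Last occurrence in the window: #18 on 18 December 2062.
Occurrences #5 through #18: 14 in total.

14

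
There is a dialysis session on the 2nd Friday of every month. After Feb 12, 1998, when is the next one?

Feb 13, 1998

Feb 1998 starts on a Sunday; its first Friday is the 6th, so the 2nd Friday is the 13th — Feb 13, 1998.
Feb 13, 1998 is after Feb 12, 1998, so that is the next one.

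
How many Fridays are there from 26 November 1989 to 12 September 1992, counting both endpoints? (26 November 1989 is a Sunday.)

146

26 November 1989 is a Sunday; the first Friday on or after it is 1 December 1989 (5 days later).
From 1 December 1989 to 12 September 1992: 30 + 365 + 365 + 256 = 1016 days (rest of 1989, 1990, 1991, to 12 September 1992 in 1992).
1016 ÷ 7 = 145 full weeks with remainder 1, so 145 more Fridays after the first → 146.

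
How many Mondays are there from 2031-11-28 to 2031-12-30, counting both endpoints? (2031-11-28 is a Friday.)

2031-11-28 is a Friday; the first Monday on or after it is 2031-12-01 (3 days later).
From 2031-12-01 to 2031-12-30 is 30 − 1 = 29 days.
29 ÷ 7 = 4 full weeks with remainder 1, so 4 more Mondays after the first → 5.

5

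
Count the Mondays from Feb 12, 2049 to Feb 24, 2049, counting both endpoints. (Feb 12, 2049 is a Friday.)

2

Feb 12, 2049 is a Friday; the first Monday on or after it is Feb 15, 2049 (3 days later).
From Feb 15, 2049 to Feb 24, 2049 is 24 − 15 = 9 days.
9 ÷ 7 = 1 full weeks with remainder 2, so 1 more Mondays after the first → 2.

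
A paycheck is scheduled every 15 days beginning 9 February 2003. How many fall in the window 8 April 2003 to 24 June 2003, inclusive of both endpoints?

Occurrences land 15·i days after 9 February 2003 for i = 0, 1, 2, …
8 April 2003 is 58 days after the start; 58 ÷ 15 = 3 remainder 13; since the remainder is 13, round up to i = 4. First occurrence in the window: #5 on 10 April 2003 (4×15 = 60 days in).
24 June 2003 is 135 days after the start; 135 ÷ 15 = 9 remainder 0. Last occurrence in the window: #10 on 24 June 2003.
Occurrences #5 through #10: 6 in total.

6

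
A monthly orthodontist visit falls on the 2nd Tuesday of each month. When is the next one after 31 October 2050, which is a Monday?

October 2050 starts on a Saturday; its first Tuesday is the 4th, so the 2nd Tuesday is the 11th — 11 October 2050.
That is not after 31 October 2050, so look at November 2050.
November 2050 starts on a Tuesday; its first Tuesday is the 1st, so the 2nd Tuesday is the 8th — 8 November 2050.

8 November 2050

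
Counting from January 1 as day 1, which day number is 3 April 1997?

93

Days in months before April: 31 + 28 + 31 = 90.
Plus 3 days into April → day 93.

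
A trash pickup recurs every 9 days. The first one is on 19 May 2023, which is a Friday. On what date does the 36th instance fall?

29 March 2024

The 36th occurrence is 35 intervals after the first: 35 × 9 = 315 days after 19 May 2023.
May has 31 days — 12 days to the end of May leaves 303.
June has 30 days (273 left).
July has 31 days (242 left).
August has 31 days (211 left).
September has 30 days (181 left).
October has 31 days (150 left).
November has 30 days (120 left).
December has 31 days (89 left).
January has 31 days (58 left).
February has 29 days (29 left).
29 days into March → 29 March 2024.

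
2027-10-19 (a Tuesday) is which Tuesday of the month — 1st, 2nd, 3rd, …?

Day 19 falls in week ⌈19/7⌉ of the month.
Days 1–7 hold the 1st Tuesday, 8–14 the 2nd, 15–21 the 3rd, 22–28 the 4th, 29–31 the 5th.
19 is in the range for the 3rd.

3rd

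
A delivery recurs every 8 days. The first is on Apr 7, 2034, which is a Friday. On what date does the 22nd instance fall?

The 22nd occurrence is 21 intervals after the first: 21 × 8 = 168 days after Apr 7, 2034.
Apr has 30 days — 23 days to the end of Apr leaves 145.
May has 31 days (114 left).
Jun has 30 days (84 left).
Jul has 31 days (53 left).
Aug has 31 days (22 left).
22 days into Sep → Sep 22, 2034.

Sep 22, 2034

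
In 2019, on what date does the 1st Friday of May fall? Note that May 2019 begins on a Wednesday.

May 2019 begins on a Wednesday, so the first Friday is May 3 (2 days later).

May 3, 2019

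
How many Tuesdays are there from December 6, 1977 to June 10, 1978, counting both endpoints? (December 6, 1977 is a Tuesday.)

27

December 6, 1977 is a Tuesday; the first Tuesday on or after it is December 6, 1977.
From December 6, 1977 to June 10, 1978: 25 + 31 + 28 + 31 + 30 + 31 + 10 = 186 days (rest of December, January, February, March, April, May, June).
186 ÷ 7 = 26 full weeks with remainder 4, so 26 more Tuesdays after the first → 27.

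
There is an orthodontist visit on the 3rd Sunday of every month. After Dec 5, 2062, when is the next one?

Dec 17, 2062

Dec 2062 starts on a Friday; its first Sunday is the 3rd, so the 3rd Sunday is the 17th — Dec 17, 2062.
Dec 17, 2062 is after Dec 5, 2062, so that is the next one.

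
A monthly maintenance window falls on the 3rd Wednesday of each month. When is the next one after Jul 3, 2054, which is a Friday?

Jul 2054 starts on a Wednesday; its first Wednesday is the 1st, so the 3rd Wednesday is the 15th — Jul 15, 2054.
Jul 15, 2054 is after Jul 3, 2054, so that is the next one.

Jul 15, 2054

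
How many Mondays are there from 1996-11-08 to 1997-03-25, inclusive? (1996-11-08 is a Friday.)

1996-11-08 is a Friday; the first Monday on or after it is 1996-11-11 (3 days later).
From 1996-11-11 to 1997-03-25: 19 + 31 + 31 + 28 + 25 = 134 days (rest of November, December, January, February, March).
134 ÷ 7 = 19 full weeks with remainder 1, so 19 more Mondays after the first → 20.

20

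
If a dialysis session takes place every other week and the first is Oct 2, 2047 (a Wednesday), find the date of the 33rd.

The 33rd occurrence is 32 intervals after the first: 32 × 14 = 448 days after Oct 2, 2047.
Oct has 31 days — 29 days to the end of Oct leaves 419.
From end of Oct to end of 2047 is 61 days (358 left).
Jan has 31 days (327 left).
Feb has 29 days (298 left).
Mar has 31 days (267 left).
Apr has 30 days (237 left).
May has 31 days (206 left).
Jun has 30 days (176 left).
Jul has 31 days (145 left).
Aug has 31 days (114 left).
Sep has 30 days (84 left).
Oct has 31 days (53 left).
Nov has 30 days (23 left).
23 days into Dec → Dec 23, 2048.

Dec 23, 2048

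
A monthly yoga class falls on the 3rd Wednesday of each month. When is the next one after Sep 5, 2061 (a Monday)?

Sep 21, 2061

Sep 2061 starts on a Thursday; its first Wednesday is the 7th, so the 3rd Wednesday is the 21st — Sep 21, 2061.
Sep 21, 2061 is after Sep 5, 2061, so that is the next one.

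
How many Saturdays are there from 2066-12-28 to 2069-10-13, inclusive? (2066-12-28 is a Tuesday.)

2066-12-28 is a Tuesday; the first Saturday on or after it is 2067-01-01 (4 days later).
From 2067-01-01 to 2069-10-13: 364 + 366 + 286 = 1016 days (rest of 2067, 2068, to 2069-10-13 in 2069).
1016 ÷ 7 = 145 full weeks with remainder 1, so 145 more Saturdays after the first → 146.

146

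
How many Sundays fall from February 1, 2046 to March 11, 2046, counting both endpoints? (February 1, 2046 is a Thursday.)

February 1, 2046 is a Thursday; the first Sunday on or after it is February 4, 2046 (3 days later).
From February 4, 2046 to March 11, 2046: 24 + 11 = 35 days (rest of February, March).
35 ÷ 7 = 5 full weeks with remainder 0, so 5 more Sundays after the first → 6.

6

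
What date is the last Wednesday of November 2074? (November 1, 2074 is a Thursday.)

November 2074 begins on a Thursday, so the first Wednesday is November 7 (6 days later).
November 2074 has 30 days. Adding weeks: 7, 14, 21, 28 — the last one ≤ 30 is the 28th.

November 28, 2074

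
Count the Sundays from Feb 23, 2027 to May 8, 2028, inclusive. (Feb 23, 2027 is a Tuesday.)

Feb 23, 2027 is a Tuesday; the first Sunday on or after it is Feb 28, 2027 (5 days later).
From Feb 28, 2027 to May 8, 2028: 306 + 129 = 435 days (rest of 2027, to May 8, 2028 in 2028).
435 ÷ 7 = 62 full weeks with remainder 1, so 62 more Sundays after the first → 63.

63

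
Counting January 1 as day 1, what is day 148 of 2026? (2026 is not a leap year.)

May 28, 2026

Jan has 31 days (148 − 31 = 117 remain).
Feb has 28 days (117 − 28 = 89 remain).
Mar has 31 days (89 − 31 = 58 remain).
Apr has 30 days (58 − 30 = 28 remain).
28 into May → May 28.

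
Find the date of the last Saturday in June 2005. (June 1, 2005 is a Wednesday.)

June 2005 begins on a Wednesday, so the first Saturday is June 4 (3 days later).
June 2005 has 30 days. Adding weeks: 4, 11, 18, 25 — the last one ≤ 30 is the 25th.

June 25, 2005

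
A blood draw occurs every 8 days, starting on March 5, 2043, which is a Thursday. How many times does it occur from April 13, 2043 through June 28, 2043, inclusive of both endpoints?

10

Occurrences land 8·i days after March 5, 2043 for i = 0, 1, 2, …
April 13, 2043 is 39 days after the start; 39 ÷ 8 = 4 remainder 7; since the remainder is 7, round up to i = 5. First occurrence in the window: #6 on April 14, 2043 (5×8 = 40 days in).
June 28, 2043 is 115 days after the start; 115 ÷ 8 = 14 remainder 3. Last occurrence in the window: #15 on June 25, 2043.
Occurrences #6 through #15: 10 in total.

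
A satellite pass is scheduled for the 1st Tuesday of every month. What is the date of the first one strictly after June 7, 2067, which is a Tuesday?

June 2067 starts on a Wednesday, so its 1st Tuesday is June 7, 2067 (6 days in).
That is not after June 7, 2067, so look at July 2067.
July 2067 starts on a Friday, so its 1st Tuesday is July 5, 2067 (4 days in).

July 5, 2067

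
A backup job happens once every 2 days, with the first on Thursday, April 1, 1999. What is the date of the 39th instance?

June 16, 1999

The 39th occurrence is 38 intervals after the first: 38 × 2 = 76 days after April 1, 1999.
April has 30 days — 29 days to the end of April leaves 47.
May has 31 days (16 left).
16 days into June → June 16, 1999.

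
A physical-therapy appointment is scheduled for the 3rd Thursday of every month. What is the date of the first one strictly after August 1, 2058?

August 15, 2058

August 2058 starts on a Thursday; its first Thursday is the 1st, so the 3rd Thursday is the 15th — August 15, 2058.
August 15, 2058 is after August 1, 2058, so that is the next one.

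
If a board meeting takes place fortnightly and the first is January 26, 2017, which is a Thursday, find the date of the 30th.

The 30th occurrence is 29 intervals after the first: 29 × 14 = 406 days after January 26, 2017.
January has 31 days — 5 days to the end of January leaves 401.
From end of January to end of 2017 is 334 days (67 left).
January has 31 days (36 left).
February has 28 days (8 left).
8 days into March → March 8, 2018.

March 8, 2018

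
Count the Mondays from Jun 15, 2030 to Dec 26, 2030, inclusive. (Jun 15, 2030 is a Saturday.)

28

Jun 15, 2030 is a Saturday; the first Monday on or after it is Jun 17, 2030 (2 days later).
From Jun 17, 2030 to Dec 26, 2030: 13 + 31 + 31 + 30 + 31 + 30 + 26 = 192 days (rest of Jun, Jul, Aug, Sep, Oct, Nov, Dec).
192 ÷ 7 = 27 full weeks with remainder 3, so 27 more Mondays after the first → 28.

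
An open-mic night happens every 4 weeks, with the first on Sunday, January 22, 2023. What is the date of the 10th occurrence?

October 1, 2023

The 10th occurrence is 9 intervals after the first: 9 × 28 = 252 days after January 22, 2023.
January has 31 days — 9 days to the end of January leaves 243.
February has 28 days (215 left).
March has 31 days (184 left).
April has 30 days (154 left).
May has 31 days (123 left).
June has 30 days (93 left).
July has 31 days (62 left).
August has 31 days (31 left).
September has 30 days (1 left).
1 day into October → October 1, 2023.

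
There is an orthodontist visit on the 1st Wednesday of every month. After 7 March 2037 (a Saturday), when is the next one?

1 April 2037

March 2037 starts on a Sunday, so its 1st Wednesday is 4 March 2037 (3 days in).
That is not after 7 March 2037, so look at April 2037.
April 2037 starts on a Wednesday, so its 1st Wednesday is 1 April 2037.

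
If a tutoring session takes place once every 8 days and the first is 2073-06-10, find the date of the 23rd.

The 23rd occurrence is 22 intervals after the first: 22 × 8 = 176 days after 2073-06-10.
June has 30 days — 20 days to the end of June leaves 156.
July has 31 days (125 left).
August has 31 days (94 left).
September has 30 days (64 left).
October has 31 days (33 left).
November has 30 days (3 left).
3 days into December → 2073-12-03.

2073-12-03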